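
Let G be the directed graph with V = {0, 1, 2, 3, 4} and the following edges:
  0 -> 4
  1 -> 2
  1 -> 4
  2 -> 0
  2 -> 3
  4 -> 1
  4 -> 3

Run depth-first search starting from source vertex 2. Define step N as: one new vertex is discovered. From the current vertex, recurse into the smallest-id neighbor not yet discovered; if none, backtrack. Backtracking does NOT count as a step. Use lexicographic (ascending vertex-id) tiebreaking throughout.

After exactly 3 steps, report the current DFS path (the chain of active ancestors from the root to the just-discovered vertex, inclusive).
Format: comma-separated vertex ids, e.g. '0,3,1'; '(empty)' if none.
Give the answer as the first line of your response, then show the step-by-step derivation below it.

2,0,4

step 1: discover 2; path=2; order=2
step 2: discover 0; path=2>0; order=2,0
step 3: discover 4; path=2>0>4; order=2,0,4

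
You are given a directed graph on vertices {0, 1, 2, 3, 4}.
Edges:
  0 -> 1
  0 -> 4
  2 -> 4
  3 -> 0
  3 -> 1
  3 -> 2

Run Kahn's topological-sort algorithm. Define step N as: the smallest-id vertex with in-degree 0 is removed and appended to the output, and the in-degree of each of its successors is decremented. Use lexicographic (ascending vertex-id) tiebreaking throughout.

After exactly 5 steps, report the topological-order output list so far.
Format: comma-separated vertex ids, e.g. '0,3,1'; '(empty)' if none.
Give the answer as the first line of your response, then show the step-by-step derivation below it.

3,0,1,2,4

step 1: output 3; order=[3]; indeg=(0,1,0,0,2)
step 2: output 0; order=[3,0]; indeg=(0,0,0,0,1)
step 3: output 1; order=[3,0,1]; indeg=(0,0,0,0,1)
step 4: output 2; order=[3,0,1,2]; indeg=(0,0,0,0,0)
step 5: output 4; order=[3,0,1,2,4]; indeg=(0,0,0,0,0)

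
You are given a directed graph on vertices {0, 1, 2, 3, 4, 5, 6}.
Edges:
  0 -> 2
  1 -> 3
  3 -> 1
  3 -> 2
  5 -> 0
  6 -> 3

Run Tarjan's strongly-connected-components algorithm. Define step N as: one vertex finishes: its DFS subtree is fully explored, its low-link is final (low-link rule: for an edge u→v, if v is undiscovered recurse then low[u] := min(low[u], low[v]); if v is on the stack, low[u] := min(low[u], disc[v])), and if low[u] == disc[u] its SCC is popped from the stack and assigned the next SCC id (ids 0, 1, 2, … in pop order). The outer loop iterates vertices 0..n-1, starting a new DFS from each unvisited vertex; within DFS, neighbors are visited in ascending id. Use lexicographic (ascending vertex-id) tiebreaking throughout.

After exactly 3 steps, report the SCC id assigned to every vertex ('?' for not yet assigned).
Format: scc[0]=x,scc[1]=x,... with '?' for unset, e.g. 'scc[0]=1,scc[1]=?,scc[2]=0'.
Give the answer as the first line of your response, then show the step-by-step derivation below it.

scc[0]=1,scc[1]=?,scc[2]=0,scc[3]=?,scc[4]=?,scc[5]=?,scc[6]=?

step 1: low=(low[0]=0,low[1]=?,low[2]=1,low[3]=?,low[4]=?,low[5]=?,low[6]=?); scc=(scc[0]=?,scc[1]=?,scc[2]=0,scc[3]=?,scc[4]=?,scc[5]=?,scc[6]=?)
step 2: low=(low[0]=0,low[1]=?,low[2]=1,low[3]=?,low[4]=?,low[5]=?,low[6]=?); scc=(scc[0]=1,scc[1]=?,scc[2]=0,scc[3]=?,scc[4]=?,scc[5]=?,scc[6]=?)
step 3: low=(low[0]=0,low[1]=2,low[2]=1,low[3]=2,low[4]=?,low[5]=?,low[6]=?); scc=(scc[0]=1,scc[1]=?,scc[2]=0,scc[3]=?,scc[4]=?,scc[5]=?,scc[6]=?)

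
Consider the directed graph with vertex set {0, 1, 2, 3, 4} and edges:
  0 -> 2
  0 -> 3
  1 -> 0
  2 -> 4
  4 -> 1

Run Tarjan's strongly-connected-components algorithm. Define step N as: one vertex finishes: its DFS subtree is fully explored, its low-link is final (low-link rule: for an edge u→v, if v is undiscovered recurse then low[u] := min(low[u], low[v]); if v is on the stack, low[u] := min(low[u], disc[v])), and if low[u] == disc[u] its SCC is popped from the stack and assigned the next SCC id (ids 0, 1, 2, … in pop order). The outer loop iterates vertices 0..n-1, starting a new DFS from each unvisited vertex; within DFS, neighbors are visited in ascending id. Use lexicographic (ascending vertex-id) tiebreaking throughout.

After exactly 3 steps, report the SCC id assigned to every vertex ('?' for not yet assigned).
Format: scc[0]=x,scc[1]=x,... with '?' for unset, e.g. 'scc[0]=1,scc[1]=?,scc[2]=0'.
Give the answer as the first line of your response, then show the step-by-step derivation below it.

scc[0]=?,scc[1]=?,scc[2]=?,scc[3]=?,scc[4]=?

step 1: low=(low[0]=0,low[1]=0,low[2]=1,low[3]=?,low[4]=2); scc=(scc[0]=?,scc[1]=?,scc[2]=?,scc[3]=?,scc[4]=?)
step 2: low=(low[0]=0,low[1]=0,low[2]=1,low[3]=?,low[4]=0); scc=(scc[0]=?,scc[1]=?,scc[2]=?,scc[3]=?,scc[4]=?)
step 3: low=(low[0]=0,low[1]=0,low[2]=0,low[3]=?,low[4]=0); scc=(scc[0]=?,scc[1]=?,scc[2]=?,scc[3]=?,scc[4]=?)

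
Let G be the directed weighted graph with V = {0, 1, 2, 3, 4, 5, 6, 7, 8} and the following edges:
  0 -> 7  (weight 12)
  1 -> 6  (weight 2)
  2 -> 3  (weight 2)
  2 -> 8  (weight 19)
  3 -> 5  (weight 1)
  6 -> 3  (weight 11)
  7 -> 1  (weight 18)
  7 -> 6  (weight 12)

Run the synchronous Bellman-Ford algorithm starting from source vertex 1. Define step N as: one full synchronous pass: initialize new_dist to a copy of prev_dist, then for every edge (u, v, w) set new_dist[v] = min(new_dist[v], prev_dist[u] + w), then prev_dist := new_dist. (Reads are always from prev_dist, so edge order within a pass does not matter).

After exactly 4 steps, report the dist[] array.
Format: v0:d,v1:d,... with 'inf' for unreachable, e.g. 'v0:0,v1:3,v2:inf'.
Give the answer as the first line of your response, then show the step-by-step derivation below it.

v0:inf,v1:0,v2:inf,v3:13,v4:inf,v5:14,v6:2,v7:inf,v8:inf

step 1: dist = v0:inf,v1:0,v2:inf,v3:inf,v4:inf,v5:inf,v6:2,v7:inf,v8:inf
step 2: dist = v0:inf,v1:0,v2:inf,v3:13,v4:inf,v5:inf,v6:2,v7:inf,v8:inf
step 3: dist = v0:inf,v1:0,v2:inf,v3:13,v4:inf,v5:14,v6:2,v7:inf,v8:inf
step 4: dist = v0:inf,v1:0,v2:inf,v3:13,v4:inf,v5:14,v6:2,v7:inf,v8:inf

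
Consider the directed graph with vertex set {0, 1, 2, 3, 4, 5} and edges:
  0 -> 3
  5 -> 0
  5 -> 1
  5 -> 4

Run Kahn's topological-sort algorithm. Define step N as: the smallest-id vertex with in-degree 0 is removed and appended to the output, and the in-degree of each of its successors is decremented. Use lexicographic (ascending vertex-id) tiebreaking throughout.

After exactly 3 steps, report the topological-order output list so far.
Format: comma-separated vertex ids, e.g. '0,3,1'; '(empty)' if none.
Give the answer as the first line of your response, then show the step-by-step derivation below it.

2,5,0

step 1: output 2; order=[2]; indeg=(1,1,0,1,1,0)
step 2: output 5; order=[2,5]; indeg=(0,0,0,1,0,0)
step 3: output 0; order=[2,5,0]; indeg=(0,0,0,0,0,0)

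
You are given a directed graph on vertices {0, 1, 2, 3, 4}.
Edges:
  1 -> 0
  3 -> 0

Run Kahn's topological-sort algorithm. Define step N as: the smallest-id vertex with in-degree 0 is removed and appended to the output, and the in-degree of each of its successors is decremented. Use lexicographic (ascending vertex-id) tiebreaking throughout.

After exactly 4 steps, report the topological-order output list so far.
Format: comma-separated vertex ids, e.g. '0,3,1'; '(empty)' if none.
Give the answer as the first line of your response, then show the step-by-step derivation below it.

1,2,3,0

step 1: output 1; order=[1]; indeg=(1,0,0,0,0)
step 2: output 2; order=[1,2]; indeg=(1,0,0,0,0)
step 3: output 3; order=[1,2,3]; indeg=(0,0,0,0,0)
step 4: output 0; order=[1,2,3,0]; indeg=(0,0,0,0,0)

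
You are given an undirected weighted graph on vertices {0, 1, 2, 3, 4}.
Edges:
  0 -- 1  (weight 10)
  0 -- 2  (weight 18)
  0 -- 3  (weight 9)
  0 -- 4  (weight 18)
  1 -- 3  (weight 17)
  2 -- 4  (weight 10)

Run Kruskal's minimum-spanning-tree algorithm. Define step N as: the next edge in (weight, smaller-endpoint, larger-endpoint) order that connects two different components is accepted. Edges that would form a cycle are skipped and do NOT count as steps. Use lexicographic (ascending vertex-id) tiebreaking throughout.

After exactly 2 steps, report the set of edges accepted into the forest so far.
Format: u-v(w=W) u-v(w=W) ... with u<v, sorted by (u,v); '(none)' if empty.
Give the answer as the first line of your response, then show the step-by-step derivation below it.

0-1(w=10) 0-3(w=9)

step 1: add edge 0-3 (w=9); MST = {0-3(w=9)}
step 2: add edge 0-1 (w=10); MST = {0-1(w=10) 0-3(w=9)}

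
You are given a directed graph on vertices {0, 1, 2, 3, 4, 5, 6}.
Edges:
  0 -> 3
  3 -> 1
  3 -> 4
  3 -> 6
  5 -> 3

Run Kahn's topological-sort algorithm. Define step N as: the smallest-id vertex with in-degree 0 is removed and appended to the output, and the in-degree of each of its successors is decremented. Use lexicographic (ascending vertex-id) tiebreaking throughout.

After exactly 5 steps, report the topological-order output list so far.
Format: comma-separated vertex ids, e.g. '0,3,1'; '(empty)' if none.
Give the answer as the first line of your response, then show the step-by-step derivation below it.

0,2,5,3,1

step 1: output 0; order=[0]; indeg=(0,1,0,1,1,0,1)
step 2: output 2; order=[0,2]; indeg=(0,1,0,1,1,0,1)
step 3: output 5; order=[0,2,5]; indeg=(0,1,0,0,1,0,1)
step 4: output 3; order=[0,2,5,3]; indeg=(0,0,0,0,0,0,0)
step 5: output 1; order=[0,2,5,3,1]; indeg=(0,0,0,0,0,0,0)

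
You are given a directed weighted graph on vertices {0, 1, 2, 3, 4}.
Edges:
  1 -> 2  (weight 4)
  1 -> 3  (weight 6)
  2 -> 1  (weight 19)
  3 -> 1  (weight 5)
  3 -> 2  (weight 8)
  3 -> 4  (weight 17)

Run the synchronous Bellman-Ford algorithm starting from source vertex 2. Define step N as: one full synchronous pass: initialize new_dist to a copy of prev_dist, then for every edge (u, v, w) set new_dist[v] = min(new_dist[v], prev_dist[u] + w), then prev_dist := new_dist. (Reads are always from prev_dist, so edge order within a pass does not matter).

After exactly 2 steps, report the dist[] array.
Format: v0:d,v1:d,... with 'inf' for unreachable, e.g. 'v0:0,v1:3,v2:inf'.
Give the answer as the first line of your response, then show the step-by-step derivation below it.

v0:inf,v1:19,v2:0,v3:25,v4:inf

step 1: dist = v0:inf,v1:19,v2:0,v3:inf,v4:inf
step 2: dist = v0:inf,v1:19,v2:0,v3:25,v4:inf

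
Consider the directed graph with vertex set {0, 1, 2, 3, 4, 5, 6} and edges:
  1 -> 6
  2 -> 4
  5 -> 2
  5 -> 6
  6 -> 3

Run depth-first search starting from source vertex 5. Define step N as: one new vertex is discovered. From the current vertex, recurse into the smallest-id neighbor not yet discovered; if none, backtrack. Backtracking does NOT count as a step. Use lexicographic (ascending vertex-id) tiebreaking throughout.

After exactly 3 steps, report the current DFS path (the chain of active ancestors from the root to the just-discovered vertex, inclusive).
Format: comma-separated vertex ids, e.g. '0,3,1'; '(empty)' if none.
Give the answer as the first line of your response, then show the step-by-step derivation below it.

5,2,4

step 1: discover 5; path=5; order=5
step 2: discover 2; path=5>2; order=5,2
step 3: discover 4; path=5>2>4; order=5,2,4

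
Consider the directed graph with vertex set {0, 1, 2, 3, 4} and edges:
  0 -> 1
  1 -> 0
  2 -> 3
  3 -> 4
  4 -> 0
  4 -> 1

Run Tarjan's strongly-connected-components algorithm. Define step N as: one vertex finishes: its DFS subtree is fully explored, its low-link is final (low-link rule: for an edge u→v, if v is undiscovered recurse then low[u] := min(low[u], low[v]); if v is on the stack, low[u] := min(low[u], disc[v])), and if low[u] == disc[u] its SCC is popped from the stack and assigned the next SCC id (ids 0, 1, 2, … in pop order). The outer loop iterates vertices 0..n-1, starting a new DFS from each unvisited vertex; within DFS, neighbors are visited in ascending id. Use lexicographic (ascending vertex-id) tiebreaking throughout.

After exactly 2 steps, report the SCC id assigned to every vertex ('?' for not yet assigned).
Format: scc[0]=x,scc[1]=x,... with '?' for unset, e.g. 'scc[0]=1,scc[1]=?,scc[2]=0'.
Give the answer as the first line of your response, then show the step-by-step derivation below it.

scc[0]=0,scc[1]=0,scc[2]=?,scc[3]=?,scc[4]=?

step 1: low=(low[0]=0,low[1]=0,low[2]=?,low[3]=?,low[4]=?); scc=(scc[0]=?,scc[1]=?,scc[2]=?,scc[3]=?,scc[4]=?)
step 2: low=(low[0]=0,low[1]=0,low[2]=?,low[3]=?,low[4]=?); scc=(scc[0]=0,scc[1]=0,scc[2]=?,scc[3]=?,scc[4]=?)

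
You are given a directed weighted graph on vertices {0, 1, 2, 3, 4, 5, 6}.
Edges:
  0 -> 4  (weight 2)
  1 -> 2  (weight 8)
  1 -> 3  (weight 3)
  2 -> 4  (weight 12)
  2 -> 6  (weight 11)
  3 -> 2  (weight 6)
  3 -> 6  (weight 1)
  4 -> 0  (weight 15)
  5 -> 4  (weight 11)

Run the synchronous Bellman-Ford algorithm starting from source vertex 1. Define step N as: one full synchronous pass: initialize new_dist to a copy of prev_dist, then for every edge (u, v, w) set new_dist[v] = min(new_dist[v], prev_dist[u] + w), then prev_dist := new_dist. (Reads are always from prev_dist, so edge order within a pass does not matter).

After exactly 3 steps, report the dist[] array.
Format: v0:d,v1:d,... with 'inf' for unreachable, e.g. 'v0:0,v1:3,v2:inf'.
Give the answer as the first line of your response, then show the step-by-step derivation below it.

v0:35,v1:0,v2:8,v3:3,v4:20,v5:inf,v6:4

step 1: dist = v0:inf,v1:0,v2:8,v3:3,v4:inf,v5:inf,v6:inf
step 2: dist = v0:inf,v1:0,v2:8,v3:3,v4:20,v5:inf,v6:4
step 3: dist = v0:35,v1:0,v2:8,v3:3,v4:20,v5:inf,v6:4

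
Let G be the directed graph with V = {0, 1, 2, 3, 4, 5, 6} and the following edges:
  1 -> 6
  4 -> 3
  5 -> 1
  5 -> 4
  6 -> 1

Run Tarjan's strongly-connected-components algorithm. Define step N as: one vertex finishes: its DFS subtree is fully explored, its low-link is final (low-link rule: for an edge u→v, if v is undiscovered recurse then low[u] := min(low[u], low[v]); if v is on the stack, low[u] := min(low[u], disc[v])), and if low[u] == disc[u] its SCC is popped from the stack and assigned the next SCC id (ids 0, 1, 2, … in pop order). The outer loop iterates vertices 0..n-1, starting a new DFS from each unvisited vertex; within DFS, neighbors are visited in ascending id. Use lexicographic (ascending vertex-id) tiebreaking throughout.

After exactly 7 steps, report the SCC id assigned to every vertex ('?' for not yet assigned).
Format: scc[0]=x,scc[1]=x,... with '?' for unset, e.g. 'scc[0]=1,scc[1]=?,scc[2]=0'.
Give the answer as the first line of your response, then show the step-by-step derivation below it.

scc[0]=0,scc[1]=1,scc[2]=2,scc[3]=3,scc[4]=4,scc[5]=5,scc[6]=1

step 1: low=(low[0]=0,low[1]=?,low[2]=?,low[3]=?,low[4]=?,low[5]=?,low[6]=?); scc=(scc[0]=0,scc[1]=?,scc[2]=?,scc[3]=?,scc[4]=?,scc[5]=?,scc[6]=?)
step 2: low=(low[0]=0,low[1]=1,low[2]=?,low[3]=?,low[4]=?,low[5]=?,low[6]=1); scc=(scc[0]=0,scc[1]=?,scc[2]=?,scc[3]=?,scc[4]=?,scc[5]=?,scc[6]=?)
step 3: low=(low[0]=0,low[1]=1,low[2]=?,low[3]=?,low[4]=?,low[5]=?,low[6]=1); scc=(scc[0]=0,scc[1]=1,scc[2]=?,scc[3]=?,scc[4]=?,scc[5]=?,scc[6]=1)
step 4: low=(low[0]=0,low[1]=1,low[2]=3,low[3]=?,low[4]=?,low[5]=?,low[6]=1); scc=(scc[0]=0,scc[1]=1,scc[2]=2,scc[3]=?,scc[4]=?,scc[5]=?,scc[6]=1)
step 5: low=(low[0]=0,low[1]=1,low[2]=3,low[3]=4,low[4]=?,low[5]=?,low[6]=1); scc=(scc[0]=0,scc[1]=1,scc[2]=2,scc[3]=3,scc[4]=?,scc[5]=?,scc[6]=1)
step 6: low=(low[0]=0,low[1]=1,low[2]=3,low[3]=4,low[4]=5,low[5]=?,low[6]=1); scc=(scc[0]=0,scc[1]=1,scc[2]=2,scc[3]=3,scc[4]=4,scc[5]=?,scc[6]=1)
step 7: low=(low[0]=0,low[1]=1,low[2]=3,low[3]=4,low[4]=5,low[5]=6,low[6]=1); scc=(scc[0]=0,scc[1]=1,scc[2]=2,scc[3]=3,scc[4]=4,scc[5]=5,scc[6]=1)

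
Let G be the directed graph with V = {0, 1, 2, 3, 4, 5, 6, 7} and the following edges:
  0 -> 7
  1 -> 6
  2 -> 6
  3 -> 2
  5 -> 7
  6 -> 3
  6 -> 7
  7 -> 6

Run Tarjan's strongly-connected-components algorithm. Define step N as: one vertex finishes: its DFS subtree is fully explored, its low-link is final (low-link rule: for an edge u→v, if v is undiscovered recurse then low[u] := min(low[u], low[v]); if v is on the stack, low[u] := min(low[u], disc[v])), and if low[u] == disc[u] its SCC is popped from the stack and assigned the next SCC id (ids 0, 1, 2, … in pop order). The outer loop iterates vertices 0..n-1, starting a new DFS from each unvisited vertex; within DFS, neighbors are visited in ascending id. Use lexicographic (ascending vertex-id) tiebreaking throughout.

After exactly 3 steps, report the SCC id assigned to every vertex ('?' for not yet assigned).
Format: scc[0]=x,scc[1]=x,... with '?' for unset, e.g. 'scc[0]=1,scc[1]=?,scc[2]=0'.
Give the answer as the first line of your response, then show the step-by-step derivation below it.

scc[0]=?,scc[1]=?,scc[2]=?,scc[3]=?,scc[4]=?,scc[5]=?,scc[6]=?,scc[7]=?

step 1: low=(low[0]=0,low[1]=?,low[2]=2,low[3]=3,low[4]=?,low[5]=?,low[6]=2,low[7]=1); scc=(scc[0]=?,scc[1]=?,scc[2]=?,scc[3]=?,scc[4]=?,scc[5]=?,scc[6]=?,scc[7]=?)
step 2: low=(low[0]=0,low[1]=?,low[2]=2,low[3]=2,low[4]=?,low[5]=?,low[6]=2,low[7]=1); scc=(scc[0]=?,scc[1]=?,scc[2]=?,scc[3]=?,scc[4]=?,scc[5]=?,scc[6]=?,scc[7]=?)
step 3: low=(low[0]=0,low[1]=?,low[2]=2,low[3]=2,low[4]=?,low[5]=?,low[6]=1,low[7]=1); scc=(scc[0]=?,scc[1]=?,scc[2]=?,scc[3]=?,scc[4]=?,scc[5]=?,scc[6]=?,scc[7]=?)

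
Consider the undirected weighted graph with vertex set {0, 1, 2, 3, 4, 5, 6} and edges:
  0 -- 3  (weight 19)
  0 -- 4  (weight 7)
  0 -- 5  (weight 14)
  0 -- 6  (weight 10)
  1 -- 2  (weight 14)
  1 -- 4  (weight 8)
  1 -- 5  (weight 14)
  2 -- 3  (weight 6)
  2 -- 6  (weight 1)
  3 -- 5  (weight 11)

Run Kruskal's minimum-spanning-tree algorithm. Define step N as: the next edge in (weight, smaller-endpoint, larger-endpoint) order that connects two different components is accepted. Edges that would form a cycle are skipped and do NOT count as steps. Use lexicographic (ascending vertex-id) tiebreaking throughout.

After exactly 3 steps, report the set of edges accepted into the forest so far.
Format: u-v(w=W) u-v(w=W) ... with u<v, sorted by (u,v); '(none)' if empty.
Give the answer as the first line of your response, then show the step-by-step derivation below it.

0-4(w=7) 2-3(w=6) 2-6(w=1)

step 1: add edge 2-6 (w=1); MST = {2-6(w=1)}
step 2: add edge 2-3 (w=6); MST = {2-3(w=6) 2-6(w=1)}
step 3: add edge 0-4 (w=7); MST = {0-4(w=7) 2-3(w=6) 2-6(w=1)}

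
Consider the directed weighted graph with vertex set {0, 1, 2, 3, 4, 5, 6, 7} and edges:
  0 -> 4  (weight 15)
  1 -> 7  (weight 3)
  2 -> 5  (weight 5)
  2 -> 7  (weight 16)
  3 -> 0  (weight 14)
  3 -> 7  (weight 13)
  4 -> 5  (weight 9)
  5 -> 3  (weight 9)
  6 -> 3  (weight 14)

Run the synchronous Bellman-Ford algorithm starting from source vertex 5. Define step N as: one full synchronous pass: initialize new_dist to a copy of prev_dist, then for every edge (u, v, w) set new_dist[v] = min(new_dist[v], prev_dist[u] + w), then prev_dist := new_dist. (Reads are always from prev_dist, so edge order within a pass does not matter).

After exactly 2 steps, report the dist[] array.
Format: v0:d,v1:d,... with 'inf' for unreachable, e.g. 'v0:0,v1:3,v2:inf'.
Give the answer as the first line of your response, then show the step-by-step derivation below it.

v0:23,v1:inf,v2:inf,v3:9,v4:inf,v5:0,v6:inf,v7:22

step 1: dist = v0:inf,v1:inf,v2:inf,v3:9,v4:inf,v5:0,v6:inf,v7:inf
step 2: dist = v0:23,v1:inf,v2:inf,v3:9,v4:inf,v5:0,v6:inf,v7:22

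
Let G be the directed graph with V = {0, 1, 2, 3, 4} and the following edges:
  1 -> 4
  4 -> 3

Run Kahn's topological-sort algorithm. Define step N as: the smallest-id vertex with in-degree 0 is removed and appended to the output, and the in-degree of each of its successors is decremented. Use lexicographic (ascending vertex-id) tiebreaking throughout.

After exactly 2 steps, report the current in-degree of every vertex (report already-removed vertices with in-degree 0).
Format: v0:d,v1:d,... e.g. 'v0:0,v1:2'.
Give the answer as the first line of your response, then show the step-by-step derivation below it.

v0:0,v1:0,v2:0,v3:1,v4:0

step 1: output 0; order=[0]; indeg=(0,0,0,1,1)
step 2: output 1; order=[0,1]; indeg=(0,0,0,1,0)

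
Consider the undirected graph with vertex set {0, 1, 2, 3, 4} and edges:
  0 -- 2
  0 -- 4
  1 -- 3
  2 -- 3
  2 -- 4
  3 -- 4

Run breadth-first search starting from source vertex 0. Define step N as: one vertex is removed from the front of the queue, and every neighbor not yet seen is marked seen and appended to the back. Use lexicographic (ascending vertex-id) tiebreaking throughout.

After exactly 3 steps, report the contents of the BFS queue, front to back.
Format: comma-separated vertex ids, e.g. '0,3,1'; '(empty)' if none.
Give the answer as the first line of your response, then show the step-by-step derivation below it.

3

step 1: dequeue 0; queue=[2,4]; order=0
step 2: dequeue 2; queue=[4,3]; order=0,2
step 3: dequeue 4; queue=[3]; order=0,2,4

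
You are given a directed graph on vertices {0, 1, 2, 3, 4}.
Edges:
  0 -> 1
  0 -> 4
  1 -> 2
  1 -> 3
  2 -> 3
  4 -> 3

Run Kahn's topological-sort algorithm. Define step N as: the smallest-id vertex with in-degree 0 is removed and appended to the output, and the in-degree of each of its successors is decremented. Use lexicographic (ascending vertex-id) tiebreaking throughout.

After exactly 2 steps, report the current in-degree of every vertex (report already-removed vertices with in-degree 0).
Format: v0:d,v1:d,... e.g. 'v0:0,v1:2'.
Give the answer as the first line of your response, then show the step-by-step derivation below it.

v0:0,v1:0,v2:0,v3:2,v4:0

step 1: output 0; order=[0]; indeg=(0,0,1,3,0)
step 2: output 1; order=[0,1]; indeg=(0,0,0,2,0)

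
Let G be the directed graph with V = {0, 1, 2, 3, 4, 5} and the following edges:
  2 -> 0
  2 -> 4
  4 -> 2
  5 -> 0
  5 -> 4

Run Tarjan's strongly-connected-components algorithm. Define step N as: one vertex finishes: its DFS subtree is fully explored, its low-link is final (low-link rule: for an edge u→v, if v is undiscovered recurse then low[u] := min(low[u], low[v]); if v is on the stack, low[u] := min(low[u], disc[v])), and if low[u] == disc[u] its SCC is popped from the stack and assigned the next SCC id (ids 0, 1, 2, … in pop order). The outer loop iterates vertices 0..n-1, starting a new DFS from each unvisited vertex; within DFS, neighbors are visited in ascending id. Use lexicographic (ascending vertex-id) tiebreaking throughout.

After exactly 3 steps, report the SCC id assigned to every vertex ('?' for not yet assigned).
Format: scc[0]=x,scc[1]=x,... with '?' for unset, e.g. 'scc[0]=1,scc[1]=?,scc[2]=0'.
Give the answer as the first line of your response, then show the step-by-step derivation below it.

scc[0]=0,scc[1]=1,scc[2]=?,scc[3]=?,scc[4]=?,scc[5]=?

step 1: low=(low[0]=0,low[1]=?,low[2]=?,low[3]=?,low[4]=?,low[5]=?); scc=(scc[0]=0,scc[1]=?,scc[2]=?,scc[3]=?,scc[4]=?,scc[5]=?)
step 2: low=(low[0]=0,low[1]=1,low[2]=?,low[3]=?,low[4]=?,low[5]=?); scc=(scc[0]=0,scc[1]=1,scc[2]=?,scc[3]=?,scc[4]=?,scc[5]=?)
step 3: low=(low[0]=0,low[1]=1,low[2]=2,low[3]=?,low[4]=2,low[5]=?); scc=(scc[0]=0,scc[1]=1,scc[2]=?,scc[3]=?,scc[4]=?,scc[5]=?)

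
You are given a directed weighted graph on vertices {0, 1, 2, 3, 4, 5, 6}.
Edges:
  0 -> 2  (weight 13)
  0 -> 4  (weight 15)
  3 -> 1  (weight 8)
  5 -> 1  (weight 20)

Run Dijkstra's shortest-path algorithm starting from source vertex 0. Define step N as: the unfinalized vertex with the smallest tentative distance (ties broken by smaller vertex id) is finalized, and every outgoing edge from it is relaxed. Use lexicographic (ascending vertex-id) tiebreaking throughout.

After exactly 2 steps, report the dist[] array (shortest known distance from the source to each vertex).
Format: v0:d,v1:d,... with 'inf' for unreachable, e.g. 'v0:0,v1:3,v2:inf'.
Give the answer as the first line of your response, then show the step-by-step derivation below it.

v0:0,v1:inf,v2:13,v3:inf,v4:15,v5:inf,v6:inf

step 1: dist = v0:0,v1:inf,v2:13,v3:inf,v4:15,v5:inf,v6:inf
step 2: dist = v0:0,v1:inf,v2:13,v3:inf,v4:15,v5:inf,v6:inf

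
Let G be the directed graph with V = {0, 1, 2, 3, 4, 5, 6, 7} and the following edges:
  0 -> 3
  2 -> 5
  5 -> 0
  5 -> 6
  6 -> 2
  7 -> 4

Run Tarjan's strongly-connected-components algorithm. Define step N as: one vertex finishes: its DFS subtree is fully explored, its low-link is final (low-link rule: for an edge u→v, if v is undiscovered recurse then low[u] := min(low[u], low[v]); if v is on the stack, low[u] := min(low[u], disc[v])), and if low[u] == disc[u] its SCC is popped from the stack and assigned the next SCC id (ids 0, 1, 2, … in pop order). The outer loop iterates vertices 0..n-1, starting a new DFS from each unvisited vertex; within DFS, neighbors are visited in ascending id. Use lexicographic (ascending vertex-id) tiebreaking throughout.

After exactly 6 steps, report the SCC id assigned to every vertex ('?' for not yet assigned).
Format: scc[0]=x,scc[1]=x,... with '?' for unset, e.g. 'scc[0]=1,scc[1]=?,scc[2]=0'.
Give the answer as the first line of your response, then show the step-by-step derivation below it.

scc[0]=1,scc[1]=2,scc[2]=3,scc[3]=0,scc[4]=?,scc[5]=3,scc[6]=3,scc[7]=?

step 1: low=(low[0]=0,low[1]=?,low[2]=?,low[3]=1,low[4]=?,low[5]=?,low[6]=?,low[7]=?); scc=(scc[0]=?,scc[1]=?,scc[2]=?,scc[3]=0,scc[4]=?,scc[5]=?,scc[6]=?,scc[7]=?)
step 2: low=(low[0]=0,low[1]=?,low[2]=?,low[3]=1,low[4]=?,low[5]=?,low[6]=?,low[7]=?); scc=(scc[0]=1,scc[1]=?,scc[2]=?,scc[3]=0,scc[4]=?,scc[5]=?,scc[6]=?,scc[7]=?)
step 3: low=(low[0]=0,low[1]=2,low[2]=?,low[3]=1,low[4]=?,low[5]=?,low[6]=?,low[7]=?); scc=(scc[0]=1,scc[1]=2,scc[2]=?,scc[3]=0,scc[4]=?,scc[5]=?,scc[6]=?,scc[7]=?)
step 4: low=(low[0]=0,low[1]=2,low[2]=3,low[3]=1,low[4]=?,low[5]=4,low[6]=3,low[7]=?); scc=(scc[0]=1,scc[1]=2,scc[2]=?,scc[3]=0,scc[4]=?,scc[5]=?,scc[6]=?,scc[7]=?)
step 5: low=(low[0]=0,low[1]=2,low[2]=3,low[3]=1,low[4]=?,low[5]=3,low[6]=3,low[7]=?); scc=(scc[0]=1,scc[1]=2,scc[2]=?,scc[3]=0,scc[4]=?,scc[5]=?,scc[6]=?,scc[7]=?)
step 6: low=(low[0]=0,low[1]=2,low[2]=3,low[3]=1,low[4]=?,low[5]=3,low[6]=3,low[7]=?); scc=(scc[0]=1,scc[1]=2,scc[2]=3,scc[3]=0,scc[4]=?,scc[5]=3,scc[6]=3,scc[7]=?)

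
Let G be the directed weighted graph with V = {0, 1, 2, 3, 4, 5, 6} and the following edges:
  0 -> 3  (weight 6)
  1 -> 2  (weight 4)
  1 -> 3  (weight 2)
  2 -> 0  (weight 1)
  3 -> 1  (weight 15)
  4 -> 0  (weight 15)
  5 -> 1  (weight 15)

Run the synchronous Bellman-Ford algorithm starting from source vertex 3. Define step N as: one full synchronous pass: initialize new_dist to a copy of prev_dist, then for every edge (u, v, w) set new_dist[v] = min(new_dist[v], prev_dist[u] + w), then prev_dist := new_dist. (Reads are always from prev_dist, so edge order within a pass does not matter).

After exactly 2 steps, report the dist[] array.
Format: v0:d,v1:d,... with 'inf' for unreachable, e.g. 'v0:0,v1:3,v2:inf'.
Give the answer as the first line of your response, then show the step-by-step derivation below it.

v0:inf,v1:15,v2:19,v3:0,v4:inf,v5:inf,v6:inf

step 1: dist = v0:inf,v1:15,v2:inf,v3:0,v4:inf,v5:inf,v6:inf
step 2: dist = v0:inf,v1:15,v2:19,v3:0,v4:inf,v5:inf,v6:inf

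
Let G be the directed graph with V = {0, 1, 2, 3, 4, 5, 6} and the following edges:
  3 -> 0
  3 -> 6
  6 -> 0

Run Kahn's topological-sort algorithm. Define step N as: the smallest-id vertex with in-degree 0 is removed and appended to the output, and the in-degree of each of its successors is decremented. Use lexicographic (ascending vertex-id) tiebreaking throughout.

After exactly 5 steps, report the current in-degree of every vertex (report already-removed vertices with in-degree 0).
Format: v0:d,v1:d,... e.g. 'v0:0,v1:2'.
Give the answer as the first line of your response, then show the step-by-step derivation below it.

v0:1,v1:0,v2:0,v3:0,v4:0,v5:0,v6:0

step 1: output 1; order=[1]; indeg=(2,0,0,0,0,0,1)
step 2: output 2; order=[1,2]; indeg=(2,0,0,0,0,0,1)
step 3: output 3; order=[1,2,3]; indeg=(1,0,0,0,0,0,0)
step 4: output 4; order=[1,2,3,4]; indeg=(1,0,0,0,0,0,0)
step 5: output 5; order=[1,2,3,4,5]; indeg=(1,0,0,0,0,0,0)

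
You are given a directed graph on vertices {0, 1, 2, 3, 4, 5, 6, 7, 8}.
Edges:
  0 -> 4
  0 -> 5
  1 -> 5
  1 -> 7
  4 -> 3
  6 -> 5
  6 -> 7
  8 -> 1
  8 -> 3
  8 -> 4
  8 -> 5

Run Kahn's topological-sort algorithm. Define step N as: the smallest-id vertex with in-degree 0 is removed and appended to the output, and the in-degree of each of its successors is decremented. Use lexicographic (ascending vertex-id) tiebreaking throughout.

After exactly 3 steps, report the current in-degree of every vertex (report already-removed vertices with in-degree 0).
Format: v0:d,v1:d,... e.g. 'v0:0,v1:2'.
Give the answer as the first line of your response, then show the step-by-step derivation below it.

v0:0,v1:1,v2:0,v3:2,v4:1,v5:2,v6:0,v7:1,v8:0

step 1: output 0; order=[0]; indeg=(0,1,0,2,1,3,0,2,0)
step 2: output 2; order=[0,2]; indeg=(0,1,0,2,1,3,0,2,0)
step 3: output 6; order=[0,2,6]; indeg=(0,1,0,2,1,2,0,1,0)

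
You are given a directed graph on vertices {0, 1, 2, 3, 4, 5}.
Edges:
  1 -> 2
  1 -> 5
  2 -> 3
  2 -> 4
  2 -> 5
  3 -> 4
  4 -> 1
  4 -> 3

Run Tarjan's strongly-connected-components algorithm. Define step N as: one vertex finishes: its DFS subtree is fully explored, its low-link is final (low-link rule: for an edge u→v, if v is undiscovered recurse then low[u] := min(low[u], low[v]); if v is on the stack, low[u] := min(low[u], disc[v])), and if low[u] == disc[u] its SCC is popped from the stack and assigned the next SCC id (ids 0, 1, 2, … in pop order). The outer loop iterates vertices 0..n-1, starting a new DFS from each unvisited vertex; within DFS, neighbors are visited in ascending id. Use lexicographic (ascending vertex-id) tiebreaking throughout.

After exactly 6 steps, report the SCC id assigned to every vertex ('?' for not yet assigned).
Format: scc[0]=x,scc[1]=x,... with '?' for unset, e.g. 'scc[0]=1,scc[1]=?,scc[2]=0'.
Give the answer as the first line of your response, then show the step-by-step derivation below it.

scc[0]=0,scc[1]=2,scc[2]=2,scc[3]=2,scc[4]=2,scc[5]=1

step 1: low=(low[0]=0,low[1]=?,low[2]=?,low[3]=?,low[4]=?,low[5]=?); scc=(scc[0]=0,scc[1]=?,scc[2]=?,scc[3]=?,scc[4]=?,scc[5]=?)
step 2: low=(low[0]=0,low[1]=1,low[2]=2,low[3]=3,low[4]=1,low[5]=?); scc=(scc[0]=0,scc[1]=?,scc[2]=?,scc[3]=?,scc[4]=?,scc[5]=?)
step 3: low=(low[0]=0,low[1]=1,low[2]=2,low[3]=1,low[4]=1,low[5]=?); scc=(scc[0]=0,scc[1]=?,scc[2]=?,scc[3]=?,scc[4]=?,scc[5]=?)
step 4: low=(low[0]=0,low[1]=1,low[2]=1,low[3]=1,low[4]=1,low[5]=5); scc=(scc[0]=0,scc[1]=?,scc[2]=?,scc[3]=?,scc[4]=?,scc[5]=1)
step 5: low=(low[0]=0,low[1]=1,low[2]=1,low[3]=1,low[4]=1,low[5]=5); scc=(scc[0]=0,scc[1]=?,scc[2]=?,scc[3]=?,scc[4]=?,scc[5]=1)
step 6: low=(low[0]=0,low[1]=1,low[2]=1,low[3]=1,low[4]=1,low[5]=5); scc=(scc[0]=0,scc[1]=2,scc[2]=2,scc[3]=2,scc[4]=2,scc[5]=1)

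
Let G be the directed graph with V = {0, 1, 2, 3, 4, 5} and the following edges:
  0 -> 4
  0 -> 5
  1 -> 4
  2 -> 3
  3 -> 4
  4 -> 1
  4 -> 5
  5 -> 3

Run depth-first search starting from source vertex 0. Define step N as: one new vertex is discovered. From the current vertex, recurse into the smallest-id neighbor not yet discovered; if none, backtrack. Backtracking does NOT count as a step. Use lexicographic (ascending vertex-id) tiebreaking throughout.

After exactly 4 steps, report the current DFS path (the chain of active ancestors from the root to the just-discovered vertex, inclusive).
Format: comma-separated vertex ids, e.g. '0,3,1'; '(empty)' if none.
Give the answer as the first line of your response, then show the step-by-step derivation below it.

0,4,5

step 1: discover 0; path=0; order=0
step 2: discover 4; path=0>4; order=0,4
step 3: discover 1; path=0>4>1; order=0,4,1
step 4: discover 5; path=0>4>5; order=0,4,1,5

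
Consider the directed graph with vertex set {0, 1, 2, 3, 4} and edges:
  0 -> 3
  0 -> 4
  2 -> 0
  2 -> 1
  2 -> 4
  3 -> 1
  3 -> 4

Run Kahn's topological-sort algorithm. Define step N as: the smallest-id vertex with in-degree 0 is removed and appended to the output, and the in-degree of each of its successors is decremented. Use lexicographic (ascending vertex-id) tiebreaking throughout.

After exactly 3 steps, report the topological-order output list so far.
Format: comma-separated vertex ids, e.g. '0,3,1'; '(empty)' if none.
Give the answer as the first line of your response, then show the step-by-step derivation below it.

2,0,3

step 1: output 2; order=[2]; indeg=(0,1,0,1,2)
step 2: output 0; order=[2,0]; indeg=(0,1,0,0,1)
step 3: output 3; order=[2,0,3]; indeg=(0,0,0,0,0)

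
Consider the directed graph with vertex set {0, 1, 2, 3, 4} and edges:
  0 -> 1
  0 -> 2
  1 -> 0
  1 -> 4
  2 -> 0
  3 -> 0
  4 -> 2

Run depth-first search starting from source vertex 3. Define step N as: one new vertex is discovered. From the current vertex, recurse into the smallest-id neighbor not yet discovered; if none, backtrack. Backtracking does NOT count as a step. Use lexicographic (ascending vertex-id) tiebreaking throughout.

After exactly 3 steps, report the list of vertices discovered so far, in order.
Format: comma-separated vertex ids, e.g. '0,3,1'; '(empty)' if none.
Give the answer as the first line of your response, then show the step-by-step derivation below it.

3,0,1

step 1: discover 3; path=3; order=3
step 2: discover 0; path=3>0; order=3,0
step 3: discover 1; path=3>0>1; order=3,0,1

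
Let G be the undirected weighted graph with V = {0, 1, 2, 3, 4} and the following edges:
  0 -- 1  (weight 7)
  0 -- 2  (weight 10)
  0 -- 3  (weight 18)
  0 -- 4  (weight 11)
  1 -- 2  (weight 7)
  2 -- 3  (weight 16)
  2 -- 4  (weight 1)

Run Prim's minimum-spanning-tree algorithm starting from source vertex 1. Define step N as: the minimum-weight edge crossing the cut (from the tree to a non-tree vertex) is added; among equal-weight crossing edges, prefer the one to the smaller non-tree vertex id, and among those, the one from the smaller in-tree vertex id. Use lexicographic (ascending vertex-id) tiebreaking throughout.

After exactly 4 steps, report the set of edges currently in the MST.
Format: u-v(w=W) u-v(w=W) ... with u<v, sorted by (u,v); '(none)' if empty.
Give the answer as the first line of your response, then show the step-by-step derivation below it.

0-1(w=7) 1-2(w=7) 2-3(w=16) 2-4(w=1)

step 1: add edge 0-1 (w=7); MST = {0-1(w=7)}
step 2: add edge 1-2 (w=7); MST = {0-1(w=7) 1-2(w=7)}
step 3: add edge 2-4 (w=1); MST = {0-1(w=7) 1-2(w=7) 2-4(w=1)}
step 4: add edge 2-3 (w=16); MST = {0-1(w=7) 1-2(w=7) 2-3(w=16) 2-4(w=1)}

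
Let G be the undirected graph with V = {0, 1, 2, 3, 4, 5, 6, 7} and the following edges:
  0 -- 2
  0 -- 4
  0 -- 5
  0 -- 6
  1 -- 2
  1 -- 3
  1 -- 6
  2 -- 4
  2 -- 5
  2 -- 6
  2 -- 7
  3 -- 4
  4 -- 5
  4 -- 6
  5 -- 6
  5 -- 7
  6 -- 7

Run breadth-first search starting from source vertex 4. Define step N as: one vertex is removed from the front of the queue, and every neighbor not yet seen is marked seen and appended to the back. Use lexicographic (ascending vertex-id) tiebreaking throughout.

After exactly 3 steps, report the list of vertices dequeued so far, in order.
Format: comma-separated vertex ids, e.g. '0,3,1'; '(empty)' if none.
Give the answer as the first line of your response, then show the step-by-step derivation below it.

4,0,2

step 1: dequeue 4; queue=[0,2,3,5,6]; order=4
step 2: dequeue 0; queue=[2,3,5,6]; order=4,0
step 3: dequeue 2; queue=[3,5,6,1,7]; order=4,0,2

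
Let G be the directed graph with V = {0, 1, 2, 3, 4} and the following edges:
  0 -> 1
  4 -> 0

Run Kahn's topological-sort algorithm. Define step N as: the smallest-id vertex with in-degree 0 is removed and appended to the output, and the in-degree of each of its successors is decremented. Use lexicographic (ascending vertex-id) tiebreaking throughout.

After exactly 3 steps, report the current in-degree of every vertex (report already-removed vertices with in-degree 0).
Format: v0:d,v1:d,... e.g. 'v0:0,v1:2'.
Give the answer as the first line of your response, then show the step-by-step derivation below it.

v0:0,v1:1,v2:0,v3:0,v4:0

step 1: output 2; order=[2]; indeg=(1,1,0,0,0)
step 2: output 3; order=[2,3]; indeg=(1,1,0,0,0)
step 3: output 4; order=[2,3,4]; indeg=(0,1,0,0,0)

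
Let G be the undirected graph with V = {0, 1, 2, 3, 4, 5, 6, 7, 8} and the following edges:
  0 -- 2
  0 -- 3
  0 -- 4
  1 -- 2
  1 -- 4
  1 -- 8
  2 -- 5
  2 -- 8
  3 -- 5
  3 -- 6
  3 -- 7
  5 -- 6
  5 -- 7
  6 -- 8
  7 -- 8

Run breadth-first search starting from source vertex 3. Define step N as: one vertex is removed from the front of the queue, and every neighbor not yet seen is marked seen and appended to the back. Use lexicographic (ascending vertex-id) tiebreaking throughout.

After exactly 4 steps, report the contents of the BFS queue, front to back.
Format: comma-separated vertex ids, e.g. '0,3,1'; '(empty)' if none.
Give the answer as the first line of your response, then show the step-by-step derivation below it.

7,2,4,8

step 1: dequeue 3; queue=[0,5,6,7]; order=3
step 2: dequeue 0; queue=[5,6,7,2,4]; order=3,0
step 3: dequeue 5; queue=[6,7,2,4]; order=3,0,5
step 4: dequeue 6; queue=[7,2,4,8]; order=3,0,5,6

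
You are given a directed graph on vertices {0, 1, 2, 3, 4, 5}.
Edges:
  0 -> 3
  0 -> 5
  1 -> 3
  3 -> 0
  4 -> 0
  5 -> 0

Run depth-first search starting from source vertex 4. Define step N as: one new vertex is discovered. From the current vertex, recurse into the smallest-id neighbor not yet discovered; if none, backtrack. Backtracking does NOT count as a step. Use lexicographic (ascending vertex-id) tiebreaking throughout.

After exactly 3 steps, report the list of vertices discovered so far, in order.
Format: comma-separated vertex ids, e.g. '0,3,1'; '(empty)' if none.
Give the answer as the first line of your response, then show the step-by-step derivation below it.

4,0,3

step 1: discover 4; path=4; order=4
step 2: discover 0; path=4>0; order=4,0
step 3: discover 3; path=4>0>3; order=4,0,3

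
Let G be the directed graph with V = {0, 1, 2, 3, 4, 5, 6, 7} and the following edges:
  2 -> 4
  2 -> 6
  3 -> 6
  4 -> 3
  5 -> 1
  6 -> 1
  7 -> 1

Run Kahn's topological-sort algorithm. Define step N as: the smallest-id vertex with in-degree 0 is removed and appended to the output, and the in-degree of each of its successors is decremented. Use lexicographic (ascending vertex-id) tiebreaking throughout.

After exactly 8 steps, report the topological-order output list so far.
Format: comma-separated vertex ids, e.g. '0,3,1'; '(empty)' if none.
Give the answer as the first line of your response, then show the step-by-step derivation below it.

0,2,4,3,5,6,7,1

step 1: output 0; order=[0]; indeg=(0,3,0,1,1,0,2,0)
step 2: output 2; order=[0,2]; indeg=(0,3,0,1,0,0,1,0)
step 3: output 4; order=[0,2,4]; indeg=(0,3,0,0,0,0,1,0)
step 4: output 3; order=[0,2,4,3]; indeg=(0,3,0,0,0,0,0,0)
step 5: output 5; order=[0,2,4,3,5]; indeg=(0,2,0,0,0,0,0,0)
step 6: output 6; order=[0,2,4,3,5,6]; indeg=(0,1,0,0,0,0,0,0)
step 7: output 7; order=[0,2,4,3,5,6,7]; indeg=(0,0,0,0,0,0,0,0)
step 8: output 1; order=[0,2,4,3,5,6,7,1]; indeg=(0,0,0,0,0,0,0,0)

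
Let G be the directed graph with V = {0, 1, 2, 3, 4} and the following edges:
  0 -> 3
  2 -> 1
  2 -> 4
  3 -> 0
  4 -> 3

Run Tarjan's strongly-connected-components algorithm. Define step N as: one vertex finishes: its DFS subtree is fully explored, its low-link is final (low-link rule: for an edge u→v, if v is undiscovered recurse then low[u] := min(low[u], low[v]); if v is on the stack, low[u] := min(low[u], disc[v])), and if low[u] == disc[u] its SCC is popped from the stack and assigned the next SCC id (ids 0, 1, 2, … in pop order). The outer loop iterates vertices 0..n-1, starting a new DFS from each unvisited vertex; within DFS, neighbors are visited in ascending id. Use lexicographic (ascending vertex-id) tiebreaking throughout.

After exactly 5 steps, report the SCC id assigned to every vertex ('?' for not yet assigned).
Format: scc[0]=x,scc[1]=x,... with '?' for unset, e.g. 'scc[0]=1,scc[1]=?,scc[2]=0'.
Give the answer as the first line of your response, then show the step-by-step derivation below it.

scc[0]=0,scc[1]=1,scc[2]=3,scc[3]=0,scc[4]=2

step 1: low=(low[0]=0,low[1]=?,low[2]=?,low[3]=0,low[4]=?); scc=(scc[0]=?,scc[1]=?,scc[2]=?,scc[3]=?,scc[4]=?)
step 2: low=(low[0]=0,low[1]=?,low[2]=?,low[3]=0,low[4]=?); scc=(scc[0]=0,scc[1]=?,scc[2]=?,scc[3]=0,scc[4]=?)
step 3: low=(low[0]=0,low[1]=2,low[2]=?,low[3]=0,low[4]=?); scc=(scc[0]=0,scc[1]=1,scc[2]=?,scc[3]=0,scc[4]=?)
step 4: low=(low[0]=0,low[1]=2,low[2]=3,low[3]=0,low[4]=4); scc=(scc[0]=0,scc[1]=1,scc[2]=?,scc[3]=0,scc[4]=2)
step 5: low=(low[0]=0,low[1]=2,low[2]=3,low[3]=0,low[4]=4); scc=(scc[0]=0,scc[1]=1,scc[2]=3,scc[3]=0,scc[4]=2)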